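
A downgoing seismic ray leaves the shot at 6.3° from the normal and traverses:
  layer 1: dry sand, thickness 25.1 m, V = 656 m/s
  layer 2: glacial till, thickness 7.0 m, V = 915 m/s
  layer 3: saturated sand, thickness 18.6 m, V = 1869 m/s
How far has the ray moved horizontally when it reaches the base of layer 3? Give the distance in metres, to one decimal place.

10.0 m

Ray parameter p = sin 6.3° / 656 m/s = 1.6728e-04 s/m.
Layer 1: θ = 6.30°; offset = 25.1·tan 6.30° = 2.771 m.
Layer 2: sin θ = p·915 = 0.1531 → θ = 8.80°; offset = 7.0·tan 8.80° = 1.084 m.
Layer 3: sin θ = p·1869 = 0.3126 → θ = 18.22°; offset = 18.6·tan 18.22° = 6.122 m.
Total horizontal offset = 9.977 m.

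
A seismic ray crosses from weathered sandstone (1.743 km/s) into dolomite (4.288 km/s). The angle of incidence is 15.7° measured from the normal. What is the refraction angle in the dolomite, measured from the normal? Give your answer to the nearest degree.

sin θ₁/V₁ = sin θ₂/V₂ ⇒ sin θ₂ = 4.288·sin 15.7°/1.743 = 4.288·0.2706/1.743 = 0.6657.
θ₂ = arcsin 0.6657 = 41.74° from the normal.

42°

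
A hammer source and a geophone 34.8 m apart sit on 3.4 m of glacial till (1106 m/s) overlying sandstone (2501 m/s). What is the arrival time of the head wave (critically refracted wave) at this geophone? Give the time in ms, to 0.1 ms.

19.4 ms

θ_c = arcsin(V₁/V₂) = arcsin(1106/2501) = 26.25°, cos θ_c = 0.8969.
Intercept time tᵢ = 2h cos θ_c / V₁ = 2·3.4·0.8969/1106 = 0.00551 s.
t = x/V₂ + tᵢ = 34.8/2501 + 0.00551 = 0.01943 s.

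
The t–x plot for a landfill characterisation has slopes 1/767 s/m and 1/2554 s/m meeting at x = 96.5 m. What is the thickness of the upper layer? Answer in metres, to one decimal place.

35.4 m

h = (x_cross/2)·√((V₂−V₁)/(V₂+V₁)).
(V₂−V₁)/(V₂+V₁) = (2554−767)/(2554+767) = 0.5381; √ = 0.7335.
h = (96.5/2)·0.7335 = 35.39 m.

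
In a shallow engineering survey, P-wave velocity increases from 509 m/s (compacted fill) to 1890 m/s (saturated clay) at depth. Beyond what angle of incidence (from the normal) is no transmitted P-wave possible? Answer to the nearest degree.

Critical incidence: sin θ_c = V₁/V₂ = 509/1890 = 0.2693.
θ_c = arcsin 0.2693 = 15.62°.

16°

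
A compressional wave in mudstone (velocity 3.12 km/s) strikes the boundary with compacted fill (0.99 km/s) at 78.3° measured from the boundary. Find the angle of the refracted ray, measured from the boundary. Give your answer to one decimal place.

Angle from the normal: 90° − 78.3° = 11.7°.
sin θ₁/V₁ = sin θ₂/V₂ ⇒ sin θ₂ = 0.99·sin 11.7°/3.12 = 0.99·0.2028/3.12 = 0.0643.
θ₂ = sin⁻¹(0.0643) = 3.69° (from vertical).
From the interface: 90° − 3.69° = 86.31°.

86.3°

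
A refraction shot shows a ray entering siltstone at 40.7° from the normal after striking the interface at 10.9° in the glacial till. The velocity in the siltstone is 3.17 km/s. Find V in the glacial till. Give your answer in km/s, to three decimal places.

0.919 km/s

sin 10.9° = 0.1891; sin 40.7° = 0.6521.
V₁ = V₂·(sin θ₁/sin θ₂) = 3.17·(0.1891/0.6521) = 0.919 km/s.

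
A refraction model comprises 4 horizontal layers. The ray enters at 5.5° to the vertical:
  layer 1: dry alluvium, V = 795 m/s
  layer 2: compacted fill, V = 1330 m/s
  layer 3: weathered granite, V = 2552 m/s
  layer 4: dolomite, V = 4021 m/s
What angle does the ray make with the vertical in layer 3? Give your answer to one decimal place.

Ray parameter p = sin 5.5° / 795 = 1.2056e-04 s/m.
sin θ_3 = p·V_3 = 1.2056e-04 × 2552 = 0.3077.
θ_3 = arcsin 0.3077 = 17.92°.

17.9°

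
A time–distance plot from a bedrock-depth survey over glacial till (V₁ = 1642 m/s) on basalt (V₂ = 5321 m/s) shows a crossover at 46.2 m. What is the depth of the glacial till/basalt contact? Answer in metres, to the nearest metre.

17 m

h = (x_cross/2)·√((V₂−V₁)/(V₂+V₁)).
(V₂−V₁)/(V₂+V₁) = (5321−1642)/(5321+1642) = 0.5284; √ = 0.7269.
h = (46.2/2)·0.7269 = 16.79 m.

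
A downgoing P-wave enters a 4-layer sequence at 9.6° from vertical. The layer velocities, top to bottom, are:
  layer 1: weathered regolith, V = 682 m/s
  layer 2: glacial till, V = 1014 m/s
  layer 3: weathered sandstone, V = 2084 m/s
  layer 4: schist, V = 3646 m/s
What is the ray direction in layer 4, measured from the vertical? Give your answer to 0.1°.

Snell's law across each interface conserves sin θ / V, so sin θ_4 = V_4·sin θ₁/V₁.
sin θ_4 = 3646 × sin 9.6° / 682 = 0.8916.
θ_4 = 63.07° from the vertical.

63.1°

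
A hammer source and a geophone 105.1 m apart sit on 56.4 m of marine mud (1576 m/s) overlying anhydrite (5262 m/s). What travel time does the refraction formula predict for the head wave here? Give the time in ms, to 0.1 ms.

88.3 ms

θ_c = arcsin(V₁/V₂) = arcsin(1576/5262) = 17.43°, cos θ_c = 0.9541.
Intercept time tᵢ = 2h cos θ_c / V₁ = 2·56.4·0.9541/1576 = 0.06829 s.
t = x/V₂ + tᵢ = 105.1/5262 + 0.06829 = 0.08826 s.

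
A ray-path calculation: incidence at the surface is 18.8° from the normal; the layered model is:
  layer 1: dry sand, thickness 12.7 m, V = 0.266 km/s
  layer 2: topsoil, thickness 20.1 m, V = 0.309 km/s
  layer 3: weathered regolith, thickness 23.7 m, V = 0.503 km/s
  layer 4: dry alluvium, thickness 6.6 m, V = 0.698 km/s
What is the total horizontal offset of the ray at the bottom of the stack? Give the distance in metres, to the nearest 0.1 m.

p = sin θ₁/V₁ = sin 18.8°/0.266 = 1.2115e+00 s/km is conserved through the stack.
Layer 1: θ = 18.80°; offset = 12.7·tan 18.80° = 4.323 m.
Layer 2: sin θ = p·0.309 = 0.3744 → θ = 21.98°; offset = 20.1·tan 21.98° = 8.115 m.
Layer 3: sin θ = p·0.503 = 0.6094 → θ = 37.55°; offset = 23.7·tan 37.55° = 18.216 m.
Layer 4: sin θ = p·0.698 = 0.8456 → θ = 57.74°; offset = 6.6·tan 57.74° = 10.457 m.
Σ offsets = 41.111 m.

41.1 m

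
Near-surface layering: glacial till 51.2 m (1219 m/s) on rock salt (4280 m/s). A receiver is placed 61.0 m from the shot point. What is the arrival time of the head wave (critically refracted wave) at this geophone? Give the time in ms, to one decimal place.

94.8 ms

θ_c = arcsin(V₁/V₂) = arcsin(1219/4280) = 16.55°, cos θ_c = 0.9586.
Intercept time tᵢ = 2h cos θ_c / V₁ = 2·51.2·0.9586/1219 = 0.08052 s.
t = x/V₂ + tᵢ = 61.0/4280 + 0.08052 = 0.09478 s.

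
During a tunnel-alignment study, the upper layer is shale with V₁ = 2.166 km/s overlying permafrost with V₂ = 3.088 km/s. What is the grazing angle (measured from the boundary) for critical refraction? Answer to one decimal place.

Critical incidence: sin θ_c = V₁/V₂ = 2.166/3.088 = 0.7014.
θ_c = arcsin 0.7014 = 44.54°.
Measured from the interface: 90° − 44.54° = 45.46°.

45.5°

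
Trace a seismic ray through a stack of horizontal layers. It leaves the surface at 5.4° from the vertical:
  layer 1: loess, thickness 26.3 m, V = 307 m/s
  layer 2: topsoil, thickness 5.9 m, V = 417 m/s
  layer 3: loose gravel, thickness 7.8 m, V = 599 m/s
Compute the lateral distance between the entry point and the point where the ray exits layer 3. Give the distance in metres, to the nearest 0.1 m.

4.7 m

Ray parameter p = sin 5.4° / 307 m/s = 3.0654e-04 s/m.
Layer 1: θ = 5.40°; offset = 26.3·tan 5.40° = 2.486 m.
Layer 2: sin θ = p·417 = 0.1278 → θ = 7.34°; offset = 5.9·tan 7.34° = 0.760 m.
Layer 3: sin θ = p·599 = 0.1836 → θ = 10.58°; offset = 7.8·tan 10.58° = 1.457 m.
Total horizontal offset = 4.704 m.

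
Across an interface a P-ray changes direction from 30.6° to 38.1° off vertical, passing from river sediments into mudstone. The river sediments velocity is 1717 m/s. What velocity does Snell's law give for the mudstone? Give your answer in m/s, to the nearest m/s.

2081 m/s

Snell's law: sin 30.6°/V₁ = sin 38.1°/V₂.
V₂ = V₁·sin 38.1°/sin 30.6° = 1717 × 1.2122 = 2081.27 m/s.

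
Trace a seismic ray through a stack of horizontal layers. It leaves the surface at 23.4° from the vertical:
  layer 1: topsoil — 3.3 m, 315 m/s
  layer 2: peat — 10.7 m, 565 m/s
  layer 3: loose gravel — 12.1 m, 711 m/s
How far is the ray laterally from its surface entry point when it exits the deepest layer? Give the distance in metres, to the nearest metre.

Apply Snell's law at each interface; in layer i the horizontal offset is hᵢ·tan θᵢ.
Layer 1: θ = 23.40°; offset = 3.3·tan 23.40° = 1.428 m.
Layer 2: sin θ = 565·sin 23.4°/315 = 0.7123, θ = 45.43°; offset = 10.7·tan 45.43° = 10.860 m.
Layer 3: sin θ = 711·sin 23.4°/315 = 0.8964, θ = 63.69°; offset = 12.1·tan 63.69° = 24.473 m.
Σ offsets = 36.762 m.

37 m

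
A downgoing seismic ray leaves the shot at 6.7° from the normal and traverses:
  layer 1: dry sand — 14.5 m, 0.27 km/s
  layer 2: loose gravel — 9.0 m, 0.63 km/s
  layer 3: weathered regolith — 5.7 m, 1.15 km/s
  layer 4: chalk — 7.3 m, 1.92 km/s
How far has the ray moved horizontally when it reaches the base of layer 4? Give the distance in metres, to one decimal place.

Apply Snell's law at each interface; in layer i the horizontal offset is hᵢ·tan θᵢ.
Layer 1: θ = 6.70°; offset = 14.5·tan 6.70° = 1.703 m.
Layer 2: sin θ = 0.63·sin 6.7°/0.27 = 0.2722, θ = 15.80°; offset = 9.0·tan 15.80° = 2.546 m.
Layer 3: sin θ = 1.15·sin 6.7°/0.27 = 0.4969, θ = 29.80°; offset = 5.7·tan 29.80° = 3.264 m.
Layer 4: sin θ = 1.92·sin 6.7°/0.27 = 0.8297, θ = 56.06°; offset = 7.3·tan 56.06° = 10.849 m.
Summing the layer offsets gives 18.362 m.

18.4 m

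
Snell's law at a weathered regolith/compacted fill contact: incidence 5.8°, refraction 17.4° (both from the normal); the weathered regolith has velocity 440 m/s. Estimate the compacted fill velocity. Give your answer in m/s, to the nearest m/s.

1302 m/s

Snell's law: sin 5.8°/V₁ = sin 17.4°/V₂.
V₂ = V₁·sin 17.4°/sin 5.8° = 440 × 2.9592 = 1302.03 m/s.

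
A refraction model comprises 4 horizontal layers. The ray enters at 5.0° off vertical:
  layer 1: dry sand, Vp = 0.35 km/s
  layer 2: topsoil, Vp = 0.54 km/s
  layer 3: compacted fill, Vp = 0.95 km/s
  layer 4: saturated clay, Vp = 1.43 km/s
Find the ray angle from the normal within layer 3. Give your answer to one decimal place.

Snell's law across each interface conserves sin θ / V, so sin θ_3 = V_3·sin θ₁/V₁.
sin θ_3 = 0.95 × sin 5.0° / 0.35 = 0.2366.
θ_3 = 13.68° from the vertical.

13.7°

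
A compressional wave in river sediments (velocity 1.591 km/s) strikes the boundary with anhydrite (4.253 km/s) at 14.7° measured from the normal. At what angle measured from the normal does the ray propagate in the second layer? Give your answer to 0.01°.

Snell's law: sin θ₂ = (V₂/V₁)·sin θ₁ = (4.253/1.591)·sin 14.7° = 0.6783.
θ₂ = arcsin 0.6783 = 42.71° from the normal.

42.71°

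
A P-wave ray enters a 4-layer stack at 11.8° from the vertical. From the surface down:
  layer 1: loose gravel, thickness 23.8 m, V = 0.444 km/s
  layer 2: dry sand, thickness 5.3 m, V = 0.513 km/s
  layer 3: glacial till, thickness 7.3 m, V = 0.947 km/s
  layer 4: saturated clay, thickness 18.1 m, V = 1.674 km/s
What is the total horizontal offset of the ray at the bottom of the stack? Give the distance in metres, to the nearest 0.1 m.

31.7 m

p = sin θ₁/V₁ = sin 11.8°/0.444 = 4.6058e-01 s/km is conserved through the stack.
Layer 1: θ = 11.80°; offset = 23.8·tan 11.80° = 4.972 m.
Layer 2: sin θ = p·0.513 = 0.2363 → θ = 13.67°; offset = 5.3·tan 13.67° = 1.289 m.
Layer 3: sin θ = p·0.947 = 0.4362 → θ = 25.86°; offset = 7.3·tan 25.86° = 3.538 m.
Layer 4: sin θ = p·1.674 = 0.7710 → θ = 50.44°; offset = 18.1·tan 50.44° = 21.914 m.
Σ offsets = 31.713 m.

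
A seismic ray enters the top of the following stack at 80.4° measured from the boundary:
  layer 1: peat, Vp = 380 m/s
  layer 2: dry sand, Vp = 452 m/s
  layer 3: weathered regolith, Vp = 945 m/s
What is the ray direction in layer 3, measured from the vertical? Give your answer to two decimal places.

From the normal: θ₁ = 90° − 80.4° = 9.6°.
Ray parameter p = sin 9.6° / 380 = 4.3887e-04 s/m.
sin θ_3 = p·V_3 = 4.3887e-04 × 945 = 0.4147.
θ_3 = arcsin 0.4147 = 24.50°.

24.50°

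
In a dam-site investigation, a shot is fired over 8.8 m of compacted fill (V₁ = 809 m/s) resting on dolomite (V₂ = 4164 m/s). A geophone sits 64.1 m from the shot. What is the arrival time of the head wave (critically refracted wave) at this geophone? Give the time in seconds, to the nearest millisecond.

θ_c = arcsin(V₁/V₂) = arcsin(809/4164) = 11.20°, cos θ_c = 0.9809.
Intercept time tᵢ = 2h cos θ_c / V₁ = 2·8.8·0.9809/809 = 0.02134 s.
t = x/V₂ + tᵢ = 64.1/4164 + 0.02134 = 0.03673 s.

0.037 s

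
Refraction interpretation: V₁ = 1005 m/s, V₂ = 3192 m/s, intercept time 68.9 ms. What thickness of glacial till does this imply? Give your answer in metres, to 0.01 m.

h = tᵢ·V₁·V₂ / (2·√(V₂²−V₁²)).
√(V₂²−V₁²) = √(3192² − 1005²) = 3029.7 m/s.
h = 0.0689 s × 1005 × 3192 / (2 × 3029.7) = 36.48 m.

36.48 m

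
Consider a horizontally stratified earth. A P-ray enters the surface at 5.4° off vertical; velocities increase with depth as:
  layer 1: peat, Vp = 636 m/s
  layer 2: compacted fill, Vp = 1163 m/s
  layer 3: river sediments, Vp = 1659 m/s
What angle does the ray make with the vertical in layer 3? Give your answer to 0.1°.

14.2°

Snell's law across each interface conserves sin θ / V, so sin θ_3 = V_3·sin θ₁/V₁.
sin θ_3 = 1659 × sin 5.4° / 636 = 0.2455.
θ_3 = arcsin 0.2455 = 14.21°.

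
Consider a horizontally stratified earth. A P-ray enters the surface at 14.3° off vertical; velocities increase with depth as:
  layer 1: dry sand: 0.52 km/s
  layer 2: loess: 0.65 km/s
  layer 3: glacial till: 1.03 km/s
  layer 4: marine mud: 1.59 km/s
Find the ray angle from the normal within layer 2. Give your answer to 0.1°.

18.0°

Snell's law across each interface conserves sin θ / V, so sin θ_2 = V_2·sin θ₁/V₁.
sin θ_2 = 0.65 × sin 14.3° / 0.52 = 0.3087.
θ_2 = 17.98° from the vertical.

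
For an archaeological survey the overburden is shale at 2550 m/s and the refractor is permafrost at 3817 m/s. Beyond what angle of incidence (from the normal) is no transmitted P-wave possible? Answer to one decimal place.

41.9°

Critical incidence: sin θ_c = V₁/V₂ = 2550/3817 = 0.6681.
θ_c = arcsin 0.6681 = 41.92°.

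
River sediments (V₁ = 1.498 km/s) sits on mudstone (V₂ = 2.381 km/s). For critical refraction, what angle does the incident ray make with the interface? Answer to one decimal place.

Critical incidence: sin θ_c = V₁/V₂ = 1.498/2.381 = 0.6291.
θ_c = arcsin 0.6291 = 38.99°.
Measured from the interface: 90° − 38.99° = 51.01°.

51.0°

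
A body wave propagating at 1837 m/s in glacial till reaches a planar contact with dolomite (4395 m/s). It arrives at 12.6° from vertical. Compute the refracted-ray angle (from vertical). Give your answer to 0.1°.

31.5°

sin θ₁/V₁ = sin θ₂/V₂ ⇒ sin θ₂ = 4395·sin 12.6°/1837 = 4395·0.2181/1837 = 0.5219.
θ₂ = sin⁻¹(0.5219) = 31.46° (from vertical).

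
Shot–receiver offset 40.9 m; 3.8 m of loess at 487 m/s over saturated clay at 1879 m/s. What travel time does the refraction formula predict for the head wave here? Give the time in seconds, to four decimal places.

t = x/V₂ + 2h·√(V₂²−V₁²)/(V₁V₂).
√(V₂²−V₁²) = √(1879²−487²) = 1814.8 m/s; delay term = 2·3.8·1814.8/(487·1879) = 0.01507 s.
t = 40.9/1879 + 0.01507 = 0.03684 s.

0.0368 s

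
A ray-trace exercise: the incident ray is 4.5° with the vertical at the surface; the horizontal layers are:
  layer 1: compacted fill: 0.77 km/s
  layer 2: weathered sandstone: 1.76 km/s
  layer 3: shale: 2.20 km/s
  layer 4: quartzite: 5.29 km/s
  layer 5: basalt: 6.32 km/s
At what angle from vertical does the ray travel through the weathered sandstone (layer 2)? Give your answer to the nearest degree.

10°

Snell's law across each interface conserves sin θ / V, so sin θ_2 = V_2·sin θ₁/V₁.
sin θ_2 = 1.76 × sin 4.5° / 0.77 = 0.1793.
θ_2 = arcsin 0.1793 = 10.33°.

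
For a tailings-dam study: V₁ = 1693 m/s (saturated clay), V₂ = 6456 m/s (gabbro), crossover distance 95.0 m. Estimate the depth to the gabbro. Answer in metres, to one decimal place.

x_cross = 2h·√((V₂+V₁)/(V₂−V₁)) → h = x_cross / (2·√((V₂+V₁)/(V₂−V₁))).
√((V₂+V₁)/(V₂−V₁)) = √((6456+1693)/(6456−1693)) = 1.3080.
h = 95.0 / (2·1.3080) = 36.31 m.

36.3 m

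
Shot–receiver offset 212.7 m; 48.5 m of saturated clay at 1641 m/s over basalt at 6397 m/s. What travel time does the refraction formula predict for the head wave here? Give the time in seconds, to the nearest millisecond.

θ_c = arcsin(V₁/V₂) = arcsin(1641/6397) = 14.86°, cos θ_c = 0.9665.
Intercept time tᵢ = 2h cos θ_c / V₁ = 2·48.5·0.9665/1641 = 0.05713 s.
t = x/V₂ + tᵢ = 212.7/6397 + 0.05713 = 0.09038 s.

0.090 s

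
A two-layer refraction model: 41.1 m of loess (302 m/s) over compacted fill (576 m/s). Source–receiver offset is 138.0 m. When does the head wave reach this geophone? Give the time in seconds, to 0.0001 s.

0.4714 s

θ_c = arcsin(V₁/V₂) = arcsin(302/576) = 31.62°, cos θ_c = 0.8515.
Intercept time tᵢ = 2h cos θ_c / V₁ = 2·41.1·0.8515/302 = 0.23177 s.
t = x/V₂ + tᵢ = 138.0/576 + 0.23177 = 0.47136 s.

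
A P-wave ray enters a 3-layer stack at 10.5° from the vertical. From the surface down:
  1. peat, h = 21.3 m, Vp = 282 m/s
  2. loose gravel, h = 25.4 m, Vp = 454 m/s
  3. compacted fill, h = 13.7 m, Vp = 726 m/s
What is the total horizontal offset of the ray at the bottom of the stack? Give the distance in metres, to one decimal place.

Ray parameter p = sin 10.5° / 282 m/s = 6.4623e-04 s/m.
Layer 1: θ = 10.50°; offset = 21.3·tan 10.50° = 3.948 m.
Layer 2: sin θ = p·454 = 0.2934 → θ = 17.06°; offset = 25.4·tan 17.06° = 7.795 m.
Layer 3: sin θ = p·726 = 0.4692 → θ = 27.98°; offset = 13.7·tan 27.98° = 7.278 m.
Summing the layer offsets gives 19.021 m.

19.0 m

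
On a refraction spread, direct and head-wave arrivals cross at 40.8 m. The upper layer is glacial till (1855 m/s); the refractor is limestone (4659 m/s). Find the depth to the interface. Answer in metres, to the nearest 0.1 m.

h = (x_cross/2)·√((V₂−V₁)/(V₂+V₁)).
(V₂−V₁)/(V₂+V₁) = (4659−1855)/(4659+1855) = 0.4305; √ = 0.6561.
h = (40.8/2)·0.6561 = 13.38 m.

13.4 m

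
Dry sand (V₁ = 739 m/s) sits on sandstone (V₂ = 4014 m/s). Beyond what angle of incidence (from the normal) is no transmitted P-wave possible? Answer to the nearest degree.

11°

Critical incidence: sin θ_c = V₁/V₂ = 739/4014 = 0.1841.
θ_c = arcsin 0.1841 = 10.61°.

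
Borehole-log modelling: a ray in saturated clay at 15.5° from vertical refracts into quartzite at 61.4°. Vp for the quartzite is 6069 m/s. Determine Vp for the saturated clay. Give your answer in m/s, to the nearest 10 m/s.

1850 m/s

sin 15.5° = 0.2672; sin 61.4° = 0.8780.
V₁ = V₂·(sin θ₁/sin θ₂) = 6069·(0.2672/0.8780) = 1847.27 m/s.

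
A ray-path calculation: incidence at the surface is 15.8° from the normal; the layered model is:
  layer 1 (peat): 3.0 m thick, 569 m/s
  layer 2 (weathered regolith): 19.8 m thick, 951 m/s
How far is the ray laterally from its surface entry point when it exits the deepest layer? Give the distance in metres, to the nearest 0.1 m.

Ray parameter p = sin 15.8° / 569 m/s = 4.7852e-04 s/m.
Layer 1: θ = 15.80°; offset = 3.0·tan 15.80° = 0.849 m.
Layer 2: sin θ = p·951 = 0.4551 → θ = 27.07°; offset = 19.8·tan 27.07° = 10.119 m.
Σ offsets = 10.968 m.

11.0 m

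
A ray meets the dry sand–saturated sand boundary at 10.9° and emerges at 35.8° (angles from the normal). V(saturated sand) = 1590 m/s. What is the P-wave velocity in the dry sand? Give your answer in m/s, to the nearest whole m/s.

514 m/s

sin 10.9° = 0.1891; sin 35.8° = 0.5850.
V₁ = V₂·(sin θ₁/sin θ₂) = 1590·(0.1891/0.5850) = 513.99 m/s.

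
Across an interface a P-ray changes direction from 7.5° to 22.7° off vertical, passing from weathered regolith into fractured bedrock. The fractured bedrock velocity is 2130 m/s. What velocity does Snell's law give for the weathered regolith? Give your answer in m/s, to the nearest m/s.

Snell's law: sin 7.5°/V₁ = sin 22.7°/V₂.
V₁ = V₂·sin 7.5°/sin 22.7° = 2130 × 0.3382 = 720.44 m/s.

720 m/s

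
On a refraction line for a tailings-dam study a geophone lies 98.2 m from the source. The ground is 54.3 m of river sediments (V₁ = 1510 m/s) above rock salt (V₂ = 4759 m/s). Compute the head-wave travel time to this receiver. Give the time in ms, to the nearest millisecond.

89 ms

θ_c = arcsin(V₁/V₂) = arcsin(1510/4759) = 18.50°, cos θ_c = 0.9483.
Intercept time tᵢ = 2h cos θ_c / V₁ = 2·54.3·0.9483/1510 = 0.06820 s.
t = x/V₂ + tᵢ = 98.2/4759 + 0.06820 = 0.08884 s.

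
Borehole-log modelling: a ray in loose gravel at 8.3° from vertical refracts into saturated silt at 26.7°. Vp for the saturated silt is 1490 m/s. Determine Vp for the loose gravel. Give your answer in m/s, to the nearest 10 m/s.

480 m/s

sin 8.3° = 0.1444; sin 26.7° = 0.4493.
V₁ = V₂·(sin θ₁/sin θ₂) = 1490·(0.1444/0.4493) = 478.70 m/s.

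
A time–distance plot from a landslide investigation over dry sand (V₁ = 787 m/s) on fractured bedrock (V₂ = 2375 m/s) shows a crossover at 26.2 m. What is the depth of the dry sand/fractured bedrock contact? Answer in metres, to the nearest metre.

h = (x_cross/2)·√((V₂−V₁)/(V₂+V₁)).
(V₂−V₁)/(V₂+V₁) = (2375−787)/(2375+787) = 0.5022; √ = 0.7087.
h = (26.2/2)·0.7087 = 9.28 m.

9 m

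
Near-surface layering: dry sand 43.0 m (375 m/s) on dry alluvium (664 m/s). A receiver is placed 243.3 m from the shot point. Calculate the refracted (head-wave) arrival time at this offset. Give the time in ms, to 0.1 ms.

t = x/V₂ + 2h·√(V₂²−V₁²)/(V₁V₂).
√(V₂²−V₁²) = √(664²−375²) = 548.0 m/s; delay term = 2·43.0·548.0/(375·664) = 0.18926 s.
t = 243.3/664 + 0.18926 = 0.55567 s.

555.7 ms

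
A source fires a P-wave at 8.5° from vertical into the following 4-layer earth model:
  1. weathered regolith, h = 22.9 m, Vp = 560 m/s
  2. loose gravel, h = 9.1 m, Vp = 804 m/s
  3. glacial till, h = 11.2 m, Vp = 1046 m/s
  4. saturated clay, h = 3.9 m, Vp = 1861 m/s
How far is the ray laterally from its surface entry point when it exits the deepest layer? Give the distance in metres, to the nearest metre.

Apply Snell's law at each interface; in layer i the horizontal offset is hᵢ·tan θᵢ.
Layer 1: θ = 8.50°; offset = 22.9·tan 8.50° = 3.422 m.
Layer 2: sin θ = 804·sin 8.5°/560 = 0.2122, θ = 12.25°; offset = 9.1·tan 12.25° = 1.976 m.
Layer 3: sin θ = 1046·sin 8.5°/560 = 0.2761, θ = 16.03°; offset = 11.2·tan 16.03° = 3.217 m.
Layer 4: sin θ = 1861·sin 8.5°/560 = 0.4912, θ = 29.42°; offset = 3.9·tan 29.42° = 2.199 m.
Total horizontal offset = 10.815 m.

11 m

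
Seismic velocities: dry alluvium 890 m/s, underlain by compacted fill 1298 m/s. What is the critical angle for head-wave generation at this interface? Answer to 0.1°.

At critical incidence the refracted ray runs along the interface (θ₂ = 90°), so sin θ_c = V₁/V₂.
θ_c = arcsin(890/1298) = arcsin 0.6857 = 43.29°.

43.3°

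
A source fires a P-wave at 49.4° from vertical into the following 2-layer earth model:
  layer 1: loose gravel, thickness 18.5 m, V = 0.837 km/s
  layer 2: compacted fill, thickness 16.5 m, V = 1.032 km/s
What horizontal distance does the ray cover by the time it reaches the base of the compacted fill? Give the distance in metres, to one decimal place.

65.5 m

Apply Snell's law at each interface; in layer i the horizontal offset is hᵢ·tan θᵢ.
Layer 1: θ = 49.40°; offset = 18.5·tan 49.40° = 21.584 m.
Layer 2: sin θ = 1.032·sin 49.4°/0.837 = 0.9362, θ = 69.42°; offset = 16.5·tan 69.42° = 43.937 m.
Total horizontal offset = 65.521 m.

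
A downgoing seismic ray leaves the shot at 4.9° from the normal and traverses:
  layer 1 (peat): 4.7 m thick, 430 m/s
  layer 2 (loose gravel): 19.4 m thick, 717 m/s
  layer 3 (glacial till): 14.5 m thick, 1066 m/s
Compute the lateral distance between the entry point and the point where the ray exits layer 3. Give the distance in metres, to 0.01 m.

6.34 m

Ray parameter p = sin 4.9° / 430 m/s = 1.9864e-04 s/m.
Layer 1: θ = 4.90°; offset = 4.7·tan 4.90° = 0.4029 m.
Layer 2: sin θ = p·717 = 0.1424 → θ = 8.19°; offset = 19.4·tan 8.19° = 2.7916 m.
Layer 3: sin θ = p·1066 = 0.2118 → θ = 12.23°; offset = 14.5·tan 12.23° = 3.1417 m.
Σ offsets = 6.3362 m.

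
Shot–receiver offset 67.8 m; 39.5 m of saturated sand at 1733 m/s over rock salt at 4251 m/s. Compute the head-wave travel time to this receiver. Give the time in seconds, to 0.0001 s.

0.0576 s

t = x/V₂ + 2h·√(V₂²−V₁²)/(V₁V₂).
√(V₂²−V₁²) = √(4251²−1733²) = 3881.7 m/s; delay term = 2·39.5·3881.7/(1733·4251) = 0.04163 s.
t = 67.8/4251 + 0.04163 = 0.05757 s.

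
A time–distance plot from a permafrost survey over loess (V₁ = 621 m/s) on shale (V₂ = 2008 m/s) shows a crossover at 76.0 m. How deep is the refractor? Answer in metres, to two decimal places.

h = (x_cross/2)·√((V₂−V₁)/(V₂+V₁)).
(V₂−V₁)/(V₂+V₁) = (2008−621)/(2008+621) = 0.5276; √ = 0.7263.
h = (76.0/2)·0.7263 = 27.60 m.

27.60 m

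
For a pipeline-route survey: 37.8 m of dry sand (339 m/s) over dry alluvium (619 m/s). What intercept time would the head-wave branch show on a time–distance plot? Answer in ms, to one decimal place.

186.6 ms

tᵢ = 2h·√(V₂²−V₁²)/(V₁V₂).
√(V₂²−V₁²) = √(619²−339²) = 517.9 m/s.
tᵢ = 2·37.8·517.9/(339·619) = 0.18659 s.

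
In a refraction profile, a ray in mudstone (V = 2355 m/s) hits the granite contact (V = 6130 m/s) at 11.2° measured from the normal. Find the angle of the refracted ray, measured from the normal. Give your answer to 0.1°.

30.4°

Snell's law: sin θ₂ = (V₂/V₁)·sin θ₁ = (6130/2355)·sin 11.2° = 0.5056.
θ₂ = arcsin 0.5056 = 30.37° from the normal.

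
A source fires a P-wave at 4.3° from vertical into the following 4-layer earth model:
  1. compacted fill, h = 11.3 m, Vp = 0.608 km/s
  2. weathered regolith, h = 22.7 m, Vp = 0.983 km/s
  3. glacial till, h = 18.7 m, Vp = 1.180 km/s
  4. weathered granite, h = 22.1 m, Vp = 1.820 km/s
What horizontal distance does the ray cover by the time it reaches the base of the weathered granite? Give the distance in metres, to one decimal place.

11.5 m

Apply Snell's law at each interface; in layer i the horizontal offset is hᵢ·tan θᵢ.
Layer 1: θ = 4.30°; offset = 11.3·tan 4.30° = 0.850 m.
Layer 2: sin θ = 0.983·sin 4.3°/0.608 = 0.1212, θ = 6.96°; offset = 22.7·tan 6.96° = 2.772 m.
Layer 3: sin θ = 1.180·sin 4.3°/0.608 = 0.1455, θ = 8.37°; offset = 18.7·tan 8.37° = 2.750 m.
Layer 4: sin θ = 1.820·sin 4.3°/0.608 = 0.2244, θ = 12.97°; offset = 22.1·tan 12.97° = 5.090 m.
Σ offsets = 11.462 m.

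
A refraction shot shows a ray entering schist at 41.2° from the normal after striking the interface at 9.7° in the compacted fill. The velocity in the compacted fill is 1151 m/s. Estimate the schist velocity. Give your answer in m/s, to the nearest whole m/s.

Snell's law: sin 9.7°/V₁ = sin 41.2°/V₂.
V₂ = V₁·sin 41.2°/sin 9.7° = 1151 × 3.9094 = 4499.70 m/s.

4500 m/s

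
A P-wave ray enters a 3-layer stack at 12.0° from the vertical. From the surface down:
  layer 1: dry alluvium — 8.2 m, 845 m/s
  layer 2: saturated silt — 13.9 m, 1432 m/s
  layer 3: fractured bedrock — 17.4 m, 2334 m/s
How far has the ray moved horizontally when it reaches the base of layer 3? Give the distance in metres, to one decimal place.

19.2 m

p = sin θ₁/V₁ = sin 12.0°/845 = 2.4605e-04 s/m is conserved through the stack.
Layer 1: θ = 12.00°; offset = 8.2·tan 12.00° = 1.743 m.
Layer 2: sin θ = p·1432 = 0.3523 → θ = 20.63°; offset = 13.9·tan 20.63° = 5.233 m.
Layer 3: sin θ = p·2334 = 0.5743 → θ = 35.05°; offset = 17.4·tan 35.05° = 12.206 m.
Σ offsets = 19.182 m.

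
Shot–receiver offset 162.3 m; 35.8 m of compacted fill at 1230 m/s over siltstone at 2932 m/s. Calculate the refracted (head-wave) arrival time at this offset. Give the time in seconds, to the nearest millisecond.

0.108 s

θ_c = arcsin(V₁/V₂) = arcsin(1230/2932) = 24.80°, cos θ_c = 0.9078.
Intercept time tᵢ = 2h cos θ_c / V₁ = 2·35.8·0.9078/1230 = 0.05284 s.
t = x/V₂ + tᵢ = 162.3/2932 + 0.05284 = 0.10820 s.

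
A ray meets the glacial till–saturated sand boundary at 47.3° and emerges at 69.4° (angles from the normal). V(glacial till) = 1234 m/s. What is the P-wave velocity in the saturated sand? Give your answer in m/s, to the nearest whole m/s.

1572 m/s

Snell's law: sin 47.3°/V₁ = sin 69.4°/V₂.
V₂ = V₁·sin 69.4°/sin 47.3° = 1234 × 1.2737 = 1571.74 m/s.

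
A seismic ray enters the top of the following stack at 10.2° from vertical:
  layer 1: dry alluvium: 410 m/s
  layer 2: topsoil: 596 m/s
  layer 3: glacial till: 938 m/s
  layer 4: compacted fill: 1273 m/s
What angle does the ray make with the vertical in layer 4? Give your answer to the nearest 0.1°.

33.4°

Ray parameter p = sin 10.2° / 410 = 4.3191e-04 s/m.
sin θ_4 = p·V_4 = 4.3191e-04 × 1273 = 0.5498.
θ_4 = 33.36° from the vertical.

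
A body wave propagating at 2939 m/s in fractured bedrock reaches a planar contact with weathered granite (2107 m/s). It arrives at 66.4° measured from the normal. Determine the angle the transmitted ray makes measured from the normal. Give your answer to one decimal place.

41.1°

Snell's law: sin θ₂ = (V₂/V₁)·sin θ₁ = (2107/2939)·sin 66.4° = 0.6570.
θ₂ = sin⁻¹(0.6570) = 41.07° (from vertical).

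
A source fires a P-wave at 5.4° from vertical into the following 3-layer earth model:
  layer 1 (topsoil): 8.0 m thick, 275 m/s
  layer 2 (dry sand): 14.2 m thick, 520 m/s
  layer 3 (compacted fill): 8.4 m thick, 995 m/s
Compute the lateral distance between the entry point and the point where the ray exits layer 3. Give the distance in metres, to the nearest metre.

6 m

Apply Snell's law at each interface; in layer i the horizontal offset is hᵢ·tan θᵢ.
Layer 1: θ = 5.40°; offset = 8.0·tan 5.40° = 0.756 m.
Layer 2: sin θ = 520·sin 5.4°/275 = 0.1780, θ = 10.25°; offset = 14.2·tan 10.25° = 2.568 m.
Layer 3: sin θ = 995·sin 5.4°/275 = 0.3405, θ = 19.91°; offset = 8.4·tan 19.91° = 3.042 m.
Total horizontal offset = 6.366 m.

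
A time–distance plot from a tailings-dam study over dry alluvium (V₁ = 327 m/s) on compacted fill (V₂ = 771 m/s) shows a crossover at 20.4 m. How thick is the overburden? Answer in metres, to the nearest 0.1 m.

x_cross = 2h·√((V₂+V₁)/(V₂−V₁)) → h = x_cross / (2·√((V₂+V₁)/(V₂−V₁))).
√((V₂+V₁)/(V₂−V₁)) = √((771+327)/(771−327)) = 1.5726.
h = 20.4 / (2·1.5726) = 6.49 m.

6.5 m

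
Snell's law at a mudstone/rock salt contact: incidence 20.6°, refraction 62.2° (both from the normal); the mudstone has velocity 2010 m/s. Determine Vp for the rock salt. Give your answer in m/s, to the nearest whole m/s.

5053 m/s

sin 20.6° = 0.3518; sin 62.2° = 0.8846.
V₂ = V₁·(sin θ₂/sin θ₁) = 2010·(0.8846/0.3518) = 5053.43 m/s.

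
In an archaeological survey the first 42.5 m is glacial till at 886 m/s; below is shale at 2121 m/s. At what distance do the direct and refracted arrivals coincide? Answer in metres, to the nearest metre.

133 m

θ_c = arcsin(886/2121) = 24.69°, so cos θ_c = 0.9086 and tᵢ = 2h cos θ_c/V₁ = 0.0872 s.
At crossover x/V₁ = x/V₂ + tᵢ ⇒ x = tᵢ/(1/V₁ − 1/V₂) = 0.08717/(1.1287e-03 − 4.7148e-04) = 132.63 m.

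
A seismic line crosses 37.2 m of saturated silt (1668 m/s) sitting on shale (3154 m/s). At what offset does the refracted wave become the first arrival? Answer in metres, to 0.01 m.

134.02 m

θ_c = arcsin(1668/3154) = 31.93°, so cos θ_c = 0.8487 and tᵢ = 2h cos θ_c/V₁ = 0.0379 s.
At crossover x/V₁ = x/V₂ + tᵢ ⇒ x = tᵢ/(1/V₁ − 1/V₂) = 0.03786/(5.9952e-04 − 3.1706e-04) = 134.02 m.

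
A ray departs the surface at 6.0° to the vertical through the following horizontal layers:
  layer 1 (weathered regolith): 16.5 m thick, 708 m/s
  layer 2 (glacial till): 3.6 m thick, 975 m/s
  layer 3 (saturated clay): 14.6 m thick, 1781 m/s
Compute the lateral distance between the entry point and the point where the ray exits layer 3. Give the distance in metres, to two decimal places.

6.24 m

Apply Snell's law at each interface; in layer i the horizontal offset is hᵢ·tan θᵢ.
Layer 1: θ = 6.00°; offset = 16.5·tan 6.00° = 1.7342 m.
Layer 2: sin θ = 975·sin 6.0°/708 = 0.1439, θ = 8.28°; offset = 3.6·tan 8.28° = 0.5237 m.
Layer 3: sin θ = 1781·sin 6.0°/708 = 0.2629, θ = 15.24°; offset = 14.6·tan 15.24° = 3.9790 m.
Summing the layer offsets gives 6.2369 m.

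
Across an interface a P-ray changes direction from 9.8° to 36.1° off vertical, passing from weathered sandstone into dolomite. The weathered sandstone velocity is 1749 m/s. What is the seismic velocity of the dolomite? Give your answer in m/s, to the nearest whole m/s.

sin 9.8° = 0.1702; sin 36.1° = 0.5892.
V₂ = V₁·(sin θ₂/sin θ₁) = 1749·(0.5892/0.1702) = 6054.33 m/s.

6054 m/s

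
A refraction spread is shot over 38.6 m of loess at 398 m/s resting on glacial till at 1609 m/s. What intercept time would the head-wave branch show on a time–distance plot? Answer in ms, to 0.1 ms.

tᵢ = 2h·√(V₂²−V₁²)/(V₁V₂).
√(V₂²−V₁²) = √(1609²−398²) = 1559.0 m/s.
tᵢ = 2·38.6·1559.0/(398·1609) = 0.18794 s.

187.9 ms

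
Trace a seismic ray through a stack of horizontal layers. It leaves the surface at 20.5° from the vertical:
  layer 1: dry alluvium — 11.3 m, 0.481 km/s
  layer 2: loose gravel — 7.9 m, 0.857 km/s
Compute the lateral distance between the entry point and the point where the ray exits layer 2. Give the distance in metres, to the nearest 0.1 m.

Apply Snell's law at each interface; in layer i the horizontal offset is hᵢ·tan θᵢ.
Layer 1: θ = 20.50°; offset = 11.3·tan 20.50° = 4.225 m.
Layer 2: sin θ = 0.857·sin 20.5°/0.481 = 0.6240, θ = 38.61°; offset = 7.9·tan 38.61° = 6.308 m.
Total horizontal offset = 10.533 m.

10.5 m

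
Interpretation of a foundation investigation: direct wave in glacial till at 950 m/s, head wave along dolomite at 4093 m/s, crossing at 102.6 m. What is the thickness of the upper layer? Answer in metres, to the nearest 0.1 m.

40.5 m

x_cross = 2h·√((V₂+V₁)/(V₂−V₁)) → h = x_cross / (2·√((V₂+V₁)/(V₂−V₁))).
√((V₂+V₁)/(V₂−V₁)) = √((4093+950)/(4093−950)) = 1.2667.
h = 102.6 / (2·1.2667) = 40.50 m.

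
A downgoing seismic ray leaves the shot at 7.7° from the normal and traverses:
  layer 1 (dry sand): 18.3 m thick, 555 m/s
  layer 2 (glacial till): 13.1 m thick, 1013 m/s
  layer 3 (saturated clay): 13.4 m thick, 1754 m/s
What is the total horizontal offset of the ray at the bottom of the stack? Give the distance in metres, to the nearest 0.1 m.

12.0 m

Apply Snell's law at each interface; in layer i the horizontal offset is hᵢ·tan θᵢ.
Layer 1: θ = 7.70°; offset = 18.3·tan 7.70° = 2.474 m.
Layer 2: sin θ = 1013·sin 7.7°/555 = 0.2446, θ = 14.16°; offset = 13.1·tan 14.16° = 3.304 m.
Layer 3: sin θ = 1754·sin 7.7°/555 = 0.4234, θ = 25.05°; offset = 13.4·tan 25.05° = 6.263 m.
Σ offsets = 12.042 m.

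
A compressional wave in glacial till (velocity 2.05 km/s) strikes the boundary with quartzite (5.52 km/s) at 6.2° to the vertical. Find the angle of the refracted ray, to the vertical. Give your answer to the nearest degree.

17°

Snell's law: sin θ₂ = (V₂/V₁)·sin θ₁ = (5.52/2.05)·sin 6.2° = 0.2908.
θ₂ = arcsin 0.2908 = 16.91° from the normal.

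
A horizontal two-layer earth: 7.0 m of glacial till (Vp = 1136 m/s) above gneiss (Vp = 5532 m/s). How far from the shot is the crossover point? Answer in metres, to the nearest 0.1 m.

x_cross = 2h·√((V₂+V₁)/(V₂−V₁)).
(V₂+V₁)/(V₂−V₁) = (5532+1136)/(5532−1136) = 1.5168; √ = 1.2316.
x_cross = 2·7.0·1.2316 = 17.24 m.

17.2 m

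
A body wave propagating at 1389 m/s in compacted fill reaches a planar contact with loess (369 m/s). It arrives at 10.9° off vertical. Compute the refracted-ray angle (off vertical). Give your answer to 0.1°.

sin θ₁/V₁ = sin θ₂/V₂ ⇒ sin θ₂ = 369·sin 10.9°/1389 = 369·0.1891/1389 = 0.0502.
θ₂ = arcsin 0.0502 = 2.88° from the normal.

2.9°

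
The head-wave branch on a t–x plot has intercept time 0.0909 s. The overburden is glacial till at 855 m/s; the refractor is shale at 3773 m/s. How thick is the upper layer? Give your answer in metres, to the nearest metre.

h = tᵢ·V₁·V₂ / (2·√(V₂²−V₁²)).
√(V₂²−V₁²) = √(3773² − 855²) = 3674.8 m/s.
h = 0.0909 s × 855 × 3773 / (2 × 3674.8) = 39.90 m.

40 m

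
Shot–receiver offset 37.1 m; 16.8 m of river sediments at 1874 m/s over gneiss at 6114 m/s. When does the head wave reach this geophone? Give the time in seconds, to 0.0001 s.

θ_c = arcsin(V₁/V₂) = arcsin(1874/6114) = 17.85°, cos θ_c = 0.9519.
Intercept time tᵢ = 2h cos θ_c / V₁ = 2·16.8·0.9519/1874 = 0.01707 s.
t = x/V₂ + tᵢ = 37.1/6114 + 0.01707 = 0.02313 s.

0.0231 s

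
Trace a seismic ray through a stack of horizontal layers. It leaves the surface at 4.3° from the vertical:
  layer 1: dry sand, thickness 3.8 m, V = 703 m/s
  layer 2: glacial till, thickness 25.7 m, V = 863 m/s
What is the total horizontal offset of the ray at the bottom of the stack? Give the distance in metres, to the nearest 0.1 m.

2.7 m

p = sin θ₁/V₁ = sin 4.3°/703 = 1.0666e-04 s/m is conserved through the stack.
Layer 1: θ = 4.30°; offset = 3.8·tan 4.30° = 0.286 m.
Layer 2: sin θ = p·863 = 0.0920 → θ = 5.28°; offset = 25.7·tan 5.28° = 2.376 m.
Total horizontal offset = 2.661 m.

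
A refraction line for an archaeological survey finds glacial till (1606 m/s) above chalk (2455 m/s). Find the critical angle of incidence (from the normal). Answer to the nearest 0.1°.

At critical incidence the refracted ray runs along the interface (θ₂ = 90°), so sin θ_c = V₁/V₂.
θ_c = arcsin(1606/2455) = arcsin 0.6542 = 40.86°.

40.9°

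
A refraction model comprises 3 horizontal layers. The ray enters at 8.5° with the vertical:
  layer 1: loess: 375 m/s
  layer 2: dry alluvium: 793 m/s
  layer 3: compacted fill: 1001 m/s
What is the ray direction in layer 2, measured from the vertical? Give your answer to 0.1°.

Snell's law across each interface conserves sin θ / V, so sin θ_2 = V_2·sin θ₁/V₁.
sin θ_2 = 793 × sin 8.5° / 375 = 0.3126.
θ_2 = 18.21° from the vertical.

18.2°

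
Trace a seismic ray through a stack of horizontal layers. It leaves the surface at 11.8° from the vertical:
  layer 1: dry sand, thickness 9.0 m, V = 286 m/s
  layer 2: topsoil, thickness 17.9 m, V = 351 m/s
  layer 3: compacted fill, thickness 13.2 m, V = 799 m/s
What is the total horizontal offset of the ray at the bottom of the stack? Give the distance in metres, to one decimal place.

p = sin θ₁/V₁ = sin 11.8°/286 = 7.1502e-04 s/m is conserved through the stack.
Layer 1: θ = 11.80°; offset = 9.0·tan 11.80° = 1.880 m.
Layer 2: sin θ = p·351 = 0.2510 → θ = 14.54°; offset = 17.9·tan 14.54° = 4.641 m.
Layer 3: sin θ = p·799 = 0.5713 → θ = 34.84°; offset = 13.2·tan 34.84° = 9.188 m.
Total horizontal offset = 15.709 m.

15.7 m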